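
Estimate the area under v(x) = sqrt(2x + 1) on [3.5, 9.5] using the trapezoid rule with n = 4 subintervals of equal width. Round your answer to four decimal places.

22.2475

Δx = (9.5 − 3.5)/4 = 1.5.
v(3.5) ≈ 2.8284, v(5) ≈ 3.3166, v(6.5) ≈ 3.7417, v(8) ≈ 4.1231, v(9.5) ≈ 4.4721.
T_4 = (Δx/2)·[v(x_0) + 2v(x_1) + 2v(x_2) + 2v(x_3) + v(x_4)].
Sum ≈ 22.2475.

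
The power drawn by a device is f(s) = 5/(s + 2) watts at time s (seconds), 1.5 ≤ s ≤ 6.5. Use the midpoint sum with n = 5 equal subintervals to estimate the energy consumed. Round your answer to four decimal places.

4.4226

Δs = (6.5 − 1.5)/5 = 1.
Midpoints: 2, 3, 4, 5, 6.
f(2) = 1.25, f(3) = 1, f(4) = 5/6, f(5) = 5/7, f(6) = 0.625.
Sum = Δs · [f(2) + f(3) + f(4) + f(5) + f(6)].
Sum ≈ 4.4226.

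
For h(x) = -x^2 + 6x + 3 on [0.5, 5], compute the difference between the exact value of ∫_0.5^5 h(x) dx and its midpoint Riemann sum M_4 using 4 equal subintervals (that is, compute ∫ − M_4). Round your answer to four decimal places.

Exact integral: ∫_0.5^5 h(x) dx = 46.125.
M_4 ≈ 46.599609.
Error ≈ 46.125 − 46.599609 ≈ -0.4746.

-0.4746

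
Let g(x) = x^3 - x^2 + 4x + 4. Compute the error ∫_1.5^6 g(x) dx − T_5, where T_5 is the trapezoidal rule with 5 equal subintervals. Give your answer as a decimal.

Exact integral: ∫_1.5^6 g(x) dx = 337.359375.
T_5 = 343.58625.
Error = 337.359375 − 343.58625 = -6.226875.

-6.226875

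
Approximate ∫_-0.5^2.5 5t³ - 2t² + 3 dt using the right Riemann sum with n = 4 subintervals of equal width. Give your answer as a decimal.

Δt = (2.5 − (-0.5))/4 = 0.75.
Right endpoints: 0.25, 1, 1.75, 2.5.
f(0.25) = 2.953125, f(1) = 6, f(1.75) = 23.671875, f(2.5) = 68.625.
Sum = Δt · [f(0.25) + f(1) + f(1.75) + f(2.5)].
Sum = 75.9375.

75.9375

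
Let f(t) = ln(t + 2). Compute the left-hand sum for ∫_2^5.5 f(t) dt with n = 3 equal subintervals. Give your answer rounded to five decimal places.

Δt = (5.5 − 2)/3 = 7/6.
Left endpoints: 2, 19/6, 13/3.
f(2) ≈ 1.38629, f(19/6) ≈ 1.64223, f(13/3) ≈ 1.84583.
Sum = Δt · [f(2) + f(19/6) + f(13/3)].
Sum ≈ 5.68674.

5.68674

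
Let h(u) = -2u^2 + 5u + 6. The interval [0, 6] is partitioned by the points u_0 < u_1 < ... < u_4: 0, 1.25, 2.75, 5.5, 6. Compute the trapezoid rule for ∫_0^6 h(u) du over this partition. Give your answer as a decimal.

Subinterval widths: 1.25, 1.5, 2.75, 0.5.
h(0) = 6, h(1.25) = 9.125, h(2.75) = 4.625, h(5.5) = -27, h(6) = -36.
On each subinterval the trapezoid contributes (Δu_i/2)·[h(u_{i-1}) + h(u_i)].
Sum = -26.75.

-26.75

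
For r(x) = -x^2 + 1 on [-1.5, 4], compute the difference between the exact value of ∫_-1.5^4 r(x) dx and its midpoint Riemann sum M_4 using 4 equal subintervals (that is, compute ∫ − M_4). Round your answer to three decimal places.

-0.867

Exact integral: ∫_-1.5^4 r(x) dx ≈ -16.95833.
M_4 ≈ -16.09180.
Error ≈ -16.95833 − (-16.09180) ≈ -0.867.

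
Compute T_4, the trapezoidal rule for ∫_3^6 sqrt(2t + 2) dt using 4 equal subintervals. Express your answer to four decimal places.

9.9146

Δt = (6 − 3)/4 = 0.75.
f(3) ≈ 2.8284, f(3.75) ≈ 3.0822, f(4.5) ≈ 3.3166, f(5.25) ≈ 3.5355, f(6) ≈ 3.7417.
T_4 = (Δt/2)·[f(t_0) + 2f(t_1) + 2f(t_2) + 2f(t_3) + f(t_4)].
Sum ≈ 9.9146.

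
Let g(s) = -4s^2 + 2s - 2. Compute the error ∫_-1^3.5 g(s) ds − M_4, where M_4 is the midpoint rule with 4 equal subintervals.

Exact integral: ∫_-1^3.5 g(s) ds = -56.25.
M_4 = -54.3515625.
Error = -56.25 − (-54.3515625) = -1.8984375.

-1.8984375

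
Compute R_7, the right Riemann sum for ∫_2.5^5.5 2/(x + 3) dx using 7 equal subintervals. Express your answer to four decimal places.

Δx = (5.5 − 2.5)/7 = 3/7.
Right endpoints: 41/14, 47/14, 53/14, 59/14, 65/14, 71/14, 5.5.
f(41/14) = 28/83, f(47/14) = 28/89, f(53/14) = 28/95, f(59/14) = 28/101, f(65/14) = 28/107, f(71/14) = 28/113, f(5.5) = 4/17.
Sum = Δx · [f(41/14) + f(47/14) + f(53/14) + ...].
Sum ≈ 0.8437.

0.8437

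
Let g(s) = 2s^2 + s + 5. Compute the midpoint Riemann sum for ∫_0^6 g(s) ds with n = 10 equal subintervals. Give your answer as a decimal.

191.64

Δs = (6 − 0)/10 = 0.6.
Midpoints: 0.3, 0.9, 1.5, 2.1, 2.7, 3.3, 3.9, 4.5, 5.1, 5.7.
g(0.3) = 5.48, g(0.9) = 7.52, g(1.5) = 11, g(2.1) = 15.92, g(2.7) = 22.28, g(3.3) = 30.08, g(3.9) = 39.32, g(4.5) = 50, g(5.1) = 62.12, g(5.7) = 75.68.
Sum = Δs · [g(0.3) + g(0.9) + g(1.5) + ...].
Sum = 191.64.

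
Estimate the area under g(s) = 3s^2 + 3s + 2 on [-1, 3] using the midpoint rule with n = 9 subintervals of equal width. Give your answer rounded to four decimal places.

47.8025

Δs = (3 − (-1))/9 = 4/9.
Midpoints: -7/9, -1/3, 1/9, 5/9, 1, 13/9, 17/9, 7/3, 25/9.
g(-7/9) = 40/27, g(-1/3) = 4/3, g(1/9) = 64/27, g(5/9) = 124/27, g(1) = 8, g(13/9) = 340/27, g(17/9) = 496/27, g(7/3) = 76/3, g(25/9) = 904/27.
Sum = Δs · [g(-7/9) + g(-1/3) + g(1/9) + ...].
Sum ≈ 47.8025.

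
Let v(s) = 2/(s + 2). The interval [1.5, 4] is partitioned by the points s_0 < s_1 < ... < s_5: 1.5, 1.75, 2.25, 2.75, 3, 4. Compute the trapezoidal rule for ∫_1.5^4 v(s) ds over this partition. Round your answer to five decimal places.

Subinterval widths: 0.25, 0.5, 0.5, 0.25, 1.
v(1.5) = 4/7, v(1.75) = 8/15, v(2.25) = 8/17, v(2.75) = 8/19, v(3) = 0.4, v(4) = 1/3.
On each subinterval the trapezoid contributes (Δs_i/2)·[v(s_{i-1}) + v(s_i)].
Sum ≈ 1.08128.

1.08128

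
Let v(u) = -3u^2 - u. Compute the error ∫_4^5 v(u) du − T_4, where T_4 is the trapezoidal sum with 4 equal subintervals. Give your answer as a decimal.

0.03125

Exact integral: ∫_4^5 v(u) du = -65.5.
T_4 = -65.53125.
Error = -65.5 − (-65.53125) = 0.03125.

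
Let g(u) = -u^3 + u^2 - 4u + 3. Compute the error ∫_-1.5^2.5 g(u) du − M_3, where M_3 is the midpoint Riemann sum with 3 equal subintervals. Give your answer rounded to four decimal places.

-0.2963

Exact integral: ∫_-1.5^2.5 g(u) du ≈ 1.833333.
M_3 ≈ 2.129630.
Error ≈ 1.833333 − 2.129630 ≈ -0.2963.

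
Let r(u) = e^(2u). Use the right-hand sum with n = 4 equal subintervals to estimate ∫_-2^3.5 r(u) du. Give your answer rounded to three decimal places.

Δu = (3.5 − (-2))/4 = 1.375.
Right endpoints: -0.625, 0.75, 2.125, 3.5.
r(-0.625) ≈ 0.287, r(0.75) ≈ 4.482, r(2.125) ≈ 70.105, r(3.5) ≈ 1096.633.
Sum = Δu · [r(-0.625) + r(0.75) + r(2.125) + r(3.5)].
Sum ≈ 1610.822.

1610.822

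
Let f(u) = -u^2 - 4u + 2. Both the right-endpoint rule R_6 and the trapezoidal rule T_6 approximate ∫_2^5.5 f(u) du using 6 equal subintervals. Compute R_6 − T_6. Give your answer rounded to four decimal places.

-11.7396

R_6 ≈ -110.229745.
T_6 ≈ -98.490162.
R_6 − T_6 ≈ -11.7396.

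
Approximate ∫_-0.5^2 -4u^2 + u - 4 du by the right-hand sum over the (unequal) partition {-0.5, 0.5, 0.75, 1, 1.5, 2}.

-22.375

Subinterval widths: 1, 0.25, 0.25, 0.5, 0.5.
Right endpoints: 0.5, 0.75, 1, 1.5, 2.
f(0.5) = -4.5, f(0.75) = -5.5, f(1) = -7, f(1.5) = -11.5, f(2) = -18.
Sum = Σ Δu_i · f(u_i).
Sum = -22.375.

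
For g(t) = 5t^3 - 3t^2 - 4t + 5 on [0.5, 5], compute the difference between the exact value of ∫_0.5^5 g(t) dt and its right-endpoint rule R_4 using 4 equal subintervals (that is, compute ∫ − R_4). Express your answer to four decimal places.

-335.6279

Exact integral: ∫_0.5^5 g(t) dt = 629.296875.
R_4 ≈ 964.924805.
Error ≈ 629.296875 − 964.924805 ≈ -335.6279.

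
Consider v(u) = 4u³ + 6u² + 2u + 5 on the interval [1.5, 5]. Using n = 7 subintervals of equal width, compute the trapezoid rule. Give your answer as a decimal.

910

Δu = (5 − 1.5)/7 = 0.5.
v(1.5) = 35, v(2) = 65, v(2.5) = 110, v(3) = 173, v(3.5) = 257, v(4) = 365, v(4.5) = 500, v(5) = 665.
T_7 = (Δu/2)·[v(u_0) + 2v(u_1) + ... + 2v(u_{6}) + v(u_7)].
Sum = 910.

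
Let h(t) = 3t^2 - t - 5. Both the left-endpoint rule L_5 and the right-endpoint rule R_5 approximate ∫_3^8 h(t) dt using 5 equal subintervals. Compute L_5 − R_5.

L_5 = 355.
R_5 = 515.
L_5 − R_5 = -160.

-160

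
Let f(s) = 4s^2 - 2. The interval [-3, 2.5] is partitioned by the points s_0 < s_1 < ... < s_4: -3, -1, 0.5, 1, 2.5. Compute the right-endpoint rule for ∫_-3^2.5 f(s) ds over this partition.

38

Subinterval widths: 2, 1.5, 0.5, 1.5.
Right endpoints: -1, 0.5, 1, 2.5.
f(-1) = 2, f(0.5) = -1, f(1) = 2, f(2.5) = 23.
Sum = Σ Δs_i · f(s_i).
Sum = 38.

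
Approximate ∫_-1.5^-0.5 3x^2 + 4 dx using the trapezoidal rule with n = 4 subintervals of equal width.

7.28125

Δx = (-0.5 − (-1.5))/4 = 0.25.
f(-1.5) = 10.75, f(-1.25) = 8.6875, f(-1) = 7, f(-0.75) = 5.6875, f(-0.5) = 4.75.
T_4 = (Δx/2)·[f(x_0) + 2f(x_1) + 2f(x_2) + 2f(x_3) + f(x_4)].
Sum = 7.28125.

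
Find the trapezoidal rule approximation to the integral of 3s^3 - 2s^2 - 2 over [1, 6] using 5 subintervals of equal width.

842.5

Δs = (6 − 1)/5 = 1.
f(1) = -1, f(2) = 14, f(3) = 61, f(4) = 158, f(5) = 323, f(6) = 574.
T_5 = (Δs/2)·[f(s_0) + 2f(s_1) + ... + 2f(s_{4}) + f(s_5)].
Sum = 842.5.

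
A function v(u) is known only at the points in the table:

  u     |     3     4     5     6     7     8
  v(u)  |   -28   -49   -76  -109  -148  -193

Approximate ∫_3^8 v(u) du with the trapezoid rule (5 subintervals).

-492.5

Δu = 1.
T_5 = (1/2)·[(-28) + 2·(-49) + 2·(-76) + 2·(-109) + 2·(-148) + (-193)] = -492.5.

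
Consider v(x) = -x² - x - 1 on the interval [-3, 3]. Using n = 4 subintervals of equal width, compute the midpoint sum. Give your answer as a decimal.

-22.875

Δx = (3 − (-3))/4 = 1.5.
Midpoints: -2.25, -0.75, 0.75, 2.25.
v(-2.25) = -3.8125, v(-0.75) = -0.8125, v(0.75) = -2.3125, v(2.25) = -8.3125.
Sum = Δx · [v(-2.25) + v(-0.75) + v(0.75) + v(2.25)].
Sum = -22.875.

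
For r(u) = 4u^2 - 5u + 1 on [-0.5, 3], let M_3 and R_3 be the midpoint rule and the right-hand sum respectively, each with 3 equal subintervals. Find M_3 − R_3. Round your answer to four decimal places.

M_3 ≈ 16.203704.
R_3 ≈ 31.175926.
M_3 − R_3 ≈ -14.9722.

-14.9722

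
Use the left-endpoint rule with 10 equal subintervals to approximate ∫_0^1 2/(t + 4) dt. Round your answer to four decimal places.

Δt = (1 − 0)/10 = 0.1.
Left endpoints: 0, 0.1, 0.2, 0.3, 0.4, 0.5, 0.6, 0.7, 0.8, 0.9.
f(0) = 0.5, f(0.1) = 20/41, f(0.2) = 10/21, f(0.3) = 20/43, f(0.4) = 5/11, f(0.5) = 4/9, f(0.6) = 10/23, f(0.7) = 20/47, f(0.8) = 5/12, f(0.9) = 20/49.
Sum = Δt · [f(0) + f(0.1) + f(0.2) + ...].
Sum ≈ 0.4513.

0.4513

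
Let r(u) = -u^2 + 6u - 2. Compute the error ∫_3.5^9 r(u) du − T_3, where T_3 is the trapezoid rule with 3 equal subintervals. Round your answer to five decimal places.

Exact integral: ∫_3.5^9 r(u) du ≈ -33.4583333.
T_3 ≈ -36.5393519.
Error ≈ -33.4583333 − (-36.5393519) ≈ 3.08102.

3.08102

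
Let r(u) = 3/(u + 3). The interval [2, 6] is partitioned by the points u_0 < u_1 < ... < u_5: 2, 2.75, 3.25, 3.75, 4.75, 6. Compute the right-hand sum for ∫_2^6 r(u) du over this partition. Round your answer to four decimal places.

Subinterval widths: 0.75, 0.5, 0.5, 1, 1.25.
Right endpoints: 2.75, 3.25, 3.75, 4.75, 6.
r(2.75) = 12/23, r(3.25) = 0.48, r(3.75) = 4/9, r(4.75) = 12/31, r(6) = 1/3.
Sum = Σ Δu_i · r(u_i).
Sum ≈ 1.6573.

1.6573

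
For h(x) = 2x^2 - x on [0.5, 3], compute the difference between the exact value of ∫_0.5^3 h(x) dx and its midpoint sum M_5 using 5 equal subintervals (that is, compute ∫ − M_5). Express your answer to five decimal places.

Exact integral: ∫_0.5^3 h(x) dx ≈ 13.5416667.
M_5 = 13.4375.
Error ≈ 13.5416667 − 13.4375 ≈ 0.10417.

0.10417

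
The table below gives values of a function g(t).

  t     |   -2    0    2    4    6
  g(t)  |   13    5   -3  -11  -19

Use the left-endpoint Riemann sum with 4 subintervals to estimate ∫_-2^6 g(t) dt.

8

Δt = 2.
Sum = 2·[13 + 5 + (-3) + (-11)] = 8.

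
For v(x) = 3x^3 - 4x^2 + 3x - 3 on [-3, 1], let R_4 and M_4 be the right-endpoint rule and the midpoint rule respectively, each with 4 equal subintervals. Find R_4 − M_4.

51

R_4 = -66.
M_4 = -117.
R_4 − M_4 = 51.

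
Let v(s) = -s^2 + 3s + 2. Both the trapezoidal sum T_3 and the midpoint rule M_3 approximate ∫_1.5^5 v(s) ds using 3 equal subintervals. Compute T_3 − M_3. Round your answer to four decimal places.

T_3 ≈ -0.210648.
M_3 ≈ 0.980324.
T_3 − M_3 ≈ -1.1910.

-1.1910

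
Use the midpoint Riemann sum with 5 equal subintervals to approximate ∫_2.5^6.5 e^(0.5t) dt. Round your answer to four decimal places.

Δt = (6.5 − 2.5)/5 = 0.8.
Midpoints: 2.9, 3.7, 4.5, 5.3, 6.1.
f(2.9) ≈ 4.2631, f(3.7) ≈ 6.3598, f(4.5) ≈ 9.4877, f(5.3) ≈ 14.1540, f(6.1) ≈ 21.1153.
Sum = Δt · [f(2.9) + f(3.7) + f(4.5) + f(5.3) + f(6.1)].
Sum ≈ 44.3040.

44.3040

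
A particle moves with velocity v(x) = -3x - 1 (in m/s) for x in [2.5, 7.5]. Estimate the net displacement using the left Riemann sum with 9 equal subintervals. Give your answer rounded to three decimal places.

-75.833

Δx = (7.5 − 2.5)/9 = 5/9.
Left endpoints: 2.5, 55/18, 65/18, 25/6, 85/18, 95/18, 35/6, 115/18, 125/18.
v(2.5) = -8.5, v(55/18) = -61/6, v(65/18) = -71/6, v(25/6) = -13.5, v(85/18) = -91/6, v(95/18) = -101/6, v(35/6) = -18.5, v(115/18) = -121/6, v(125/18) = -131/6.
Sum = Δx · [v(2.5) + v(55/18) + v(65/18) + ...].
Sum ≈ -75.833.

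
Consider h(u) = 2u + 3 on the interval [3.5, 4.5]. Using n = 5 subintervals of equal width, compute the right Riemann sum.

Δu = (4.5 − 3.5)/5 = 0.2.
Right endpoints: 3.7, 3.9, 4.1, 4.3, 4.5.
h(3.7) = 10.4, h(3.9) = 10.8, h(4.1) = 11.2, h(4.3) = 11.6, h(4.5) = 12.
Sum = Δu · [h(3.7) + h(3.9) + h(4.1) + h(4.3) + h(4.5)].
Sum = 11.2.

11.2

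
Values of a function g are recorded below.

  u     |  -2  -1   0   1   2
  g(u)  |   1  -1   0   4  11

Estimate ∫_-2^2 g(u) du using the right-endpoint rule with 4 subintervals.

14

Δu = 1.
Sum = 1·[(-1) + 0 + 4 + 11] = 14.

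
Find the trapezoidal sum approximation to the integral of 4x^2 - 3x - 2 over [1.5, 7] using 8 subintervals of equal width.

Δx = (7 − 1.5)/8 = 0.6875.
f(1.5) = 2.5, f(2.1875) = 10.578125, f(2.875) = 22.4375, f(3.5625) = 38.078125, f(4.25) = 57.5, f(4.9375) = 80.703125, f(5.625) = 107.6875, f(6.3125) = 138.453125, f(7) = 173.
T_8 = (Δx/2)·[f(x_0) + 2f(x_1) + ... + 2f(x_{7}) + f(x_8)].
Sum = 373.44140625.

373.44140625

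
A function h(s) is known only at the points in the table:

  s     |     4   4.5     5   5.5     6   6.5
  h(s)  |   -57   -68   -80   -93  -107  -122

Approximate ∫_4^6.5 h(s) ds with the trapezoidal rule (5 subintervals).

Δs = 0.5.
T_5 = (0.5/2)·[(-57) + 2·(-68) + 2·(-80) + 2·(-93) + 2·(-107) + (-122)] = -218.75.

-218.75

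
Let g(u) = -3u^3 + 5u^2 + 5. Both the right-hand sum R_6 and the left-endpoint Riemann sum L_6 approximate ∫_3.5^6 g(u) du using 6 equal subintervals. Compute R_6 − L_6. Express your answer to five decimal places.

R_6 ≈ -644.6057581.
L_6 ≈ -477.6786748.
R_6 − L_6 ≈ -166.92708.

-166.92708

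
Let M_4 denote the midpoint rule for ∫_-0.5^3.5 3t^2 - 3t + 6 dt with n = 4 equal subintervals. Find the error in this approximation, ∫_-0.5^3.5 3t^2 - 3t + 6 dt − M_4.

1

Exact integral: ∫_-0.5^3.5 f(t) dt = 49.
M_4 = 48.
Error = 49 − 48 = 1.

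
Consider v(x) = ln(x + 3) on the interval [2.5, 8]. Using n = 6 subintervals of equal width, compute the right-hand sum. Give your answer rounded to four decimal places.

Δx = (8 − 2.5)/6 = 11/12.
Right endpoints: 41/12, 13/3, 5.25, 37/6, 85/12, 8.
v(41/12) ≈ 1.8589, v(13/3) ≈ 1.9924, v(5.25) ≈ 2.1102, v(37/6) ≈ 2.2156, v(85/12) ≈ 2.3109, v(8) ≈ 2.3979.
Sum = Δx · [v(41/12) + v(13/3) + v(5.25) + ...].
Sum ≈ 11.8121.

11.8121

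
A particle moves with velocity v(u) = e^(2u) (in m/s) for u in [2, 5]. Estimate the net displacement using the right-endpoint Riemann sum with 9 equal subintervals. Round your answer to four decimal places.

15051.8158

Δu = (5 − 2)/9 = 1/3.
Right endpoints: 7/3, 8/3, 3, 10/3, 11/3, 4, 13/3, 14/3, 5.
v(7/3) ≈ 106.3427, v(8/3) ≈ 207.1272, v(3) ≈ 403.4288, v(10/3) ≈ 785.7720, v(11/3) ≈ 1530.4749, v(4) ≈ 2980.9580, v(13/3) ≈ 5806.1133, v(14/3) ≈ 11308.7646, v(5) ≈ 22026.4658.
Sum = Δu · [v(7/3) + v(8/3) + v(3) + ...].
Sum ≈ 15051.8158.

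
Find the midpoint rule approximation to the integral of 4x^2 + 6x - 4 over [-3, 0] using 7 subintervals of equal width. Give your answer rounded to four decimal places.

Δx = (0 − (-3))/7 = 3/7.
Midpoints: -39/14, -33/14, -27/14, -1.5, -15/14, -9/14, -3/14.
f(-39/14) = 506/49, f(-33/14) = 200/49, f(-27/14) = -34/49, f(-1.5) = -4, f(-15/14) = -286/49, f(-9/14) = -304/49, f(-3/14) = -250/49.
Sum = Δx · [f(-39/14) + f(-33/14) + f(-27/14) + ...].
Sum ≈ -3.1837.

-3.1837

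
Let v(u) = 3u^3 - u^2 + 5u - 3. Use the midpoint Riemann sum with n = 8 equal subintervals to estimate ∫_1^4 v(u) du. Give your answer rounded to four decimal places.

197.9941

Δu = (4 − 1)/8 = 0.375.
Midpoints: 1.1875, 1.5625, 1.9375, 2.3125, 2.6875, 3.0625, 3.4375, 3.8125.
v(1.1875) = 26833/4096, v(1.5625) = 56587/4096, v(1.9375) = 101389/4096, v(2.3125) = 165127/4096, v(2.6875) = 251689/4096, v(3.0625) = 364963/4096, v(3.4375) = 508837/4096, v(3.8125) = 687199/4096.
Sum = Δu · [v(1.1875) + v(1.5625) + v(1.9375) + ...].
Sum ≈ 197.9941.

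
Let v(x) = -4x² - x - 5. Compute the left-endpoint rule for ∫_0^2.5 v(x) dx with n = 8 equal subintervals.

Δx = (2.5 − 0)/8 = 0.3125.
Left endpoints: 0, 0.3125, 0.625, 0.9375, 1.25, 1.5625, 1.875, 2.1875.
v(0) = -5, v(0.3125) = -5.703125, v(0.625) = -7.1875, v(0.9375) = -9.453125, v(1.25) = -12.5, v(1.5625) = -16.328125, v(1.875) = -20.9375, v(2.1875) = -26.328125.
Sum = Δx · [v(0) + v(0.3125) + v(0.625) + ...].
Sum = -32.32421875.

-32.32421875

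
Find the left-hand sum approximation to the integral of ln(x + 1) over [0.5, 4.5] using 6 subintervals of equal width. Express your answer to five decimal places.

4.31702

Δx = (4.5 − 0.5)/6 = 2/3.
Left endpoints: 0.5, 7/6, 11/6, 2.5, 19/6, 23/6.
f(0.5) ≈ 0.40547, f(7/6) ≈ 0.77319, f(11/6) ≈ 1.04145, f(2.5) ≈ 1.25276, f(19/6) ≈ 1.42712, f(23/6) ≈ 1.57554.
Sum = Δx · [f(0.5) + f(7/6) + f(11/6) + ...].
Sum ≈ 4.31702.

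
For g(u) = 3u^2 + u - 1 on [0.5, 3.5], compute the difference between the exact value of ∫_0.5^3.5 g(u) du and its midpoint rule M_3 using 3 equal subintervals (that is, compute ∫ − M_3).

Exact integral: ∫_0.5^3.5 g(u) du = 45.75.
M_3 = 45.
Error = 45.75 − 45 = 0.75.

0.75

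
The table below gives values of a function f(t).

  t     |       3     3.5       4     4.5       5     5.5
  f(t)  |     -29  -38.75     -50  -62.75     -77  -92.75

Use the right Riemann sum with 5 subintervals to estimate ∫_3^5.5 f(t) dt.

-160.625

Δt = 0.5.
Sum = 0.5·[(-38.75) + (-50) + (-62.75) + (-77) + (-92.75)] = -160.625.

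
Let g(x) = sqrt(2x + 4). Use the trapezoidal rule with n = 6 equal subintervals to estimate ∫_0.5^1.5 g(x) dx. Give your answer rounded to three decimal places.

Δx = (1.5 − 0.5)/6 = 1/6.
g(0.5) ≈ 2.236, g(2/3) ≈ 2.309, g(5/6) ≈ 2.380, g(1) ≈ 2.449, g(7/6) ≈ 2.517, g(4/3) ≈ 2.582, g(1.5) ≈ 2.646.
T_6 = (Δx/2)·[g(x_0) + 2g(x_1) + ... + 2g(x_{5}) + g(x_6)].
Sum ≈ 2.446.

2.446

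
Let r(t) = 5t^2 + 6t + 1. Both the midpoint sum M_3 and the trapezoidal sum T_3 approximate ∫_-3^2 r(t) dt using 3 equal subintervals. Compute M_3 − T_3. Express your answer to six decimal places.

M_3 ≈ 42.54629630.
T_3 ≈ 59.90740741.
M_3 − T_3 ≈ -17.361111.

-17.361111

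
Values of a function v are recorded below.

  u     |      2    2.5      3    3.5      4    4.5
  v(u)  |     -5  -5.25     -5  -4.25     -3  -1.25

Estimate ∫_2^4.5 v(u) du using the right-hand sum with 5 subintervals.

-9.375

Δu = 0.5.
Sum = 0.5·[(-5.25) + (-5) + (-4.25) + (-3) + (-1.25)] = -9.375.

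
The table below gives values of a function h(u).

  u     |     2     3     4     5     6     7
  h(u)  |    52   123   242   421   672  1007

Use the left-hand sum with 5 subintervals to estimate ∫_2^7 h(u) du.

Δu = 1.
Sum = 1·[52 + 123 + 242 + 421 + 672] = 1510.

1510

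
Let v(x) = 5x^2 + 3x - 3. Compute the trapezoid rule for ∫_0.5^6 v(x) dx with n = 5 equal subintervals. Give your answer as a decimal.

402.4625

Δx = (6 − 0.5)/5 = 1.1.
v(0.5) = -0.25, v(1.6) = 14.6, v(2.7) = 41.55, v(3.8) = 80.6, v(4.9) = 131.75, v(6) = 195.
T_5 = (Δx/2)·[v(x_0) + 2v(x_1) + ... + 2v(x_{4}) + v(x_5)].
Sum = 402.4625.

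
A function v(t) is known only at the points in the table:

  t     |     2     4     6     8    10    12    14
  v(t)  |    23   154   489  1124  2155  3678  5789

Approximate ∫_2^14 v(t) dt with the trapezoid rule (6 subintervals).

Δt = 2.
T_6 = (2/2)·[23 + 2·154 + 2·489 + 2·1124 + 2·2155 + 2·3678 + 5789] = 21012.

21012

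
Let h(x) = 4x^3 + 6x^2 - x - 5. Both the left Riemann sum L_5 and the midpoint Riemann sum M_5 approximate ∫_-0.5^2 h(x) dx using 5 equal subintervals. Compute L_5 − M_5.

L_5 = 6.25.
M_5 = 17.03125.
L_5 − M_5 = -10.78125.

-10.78125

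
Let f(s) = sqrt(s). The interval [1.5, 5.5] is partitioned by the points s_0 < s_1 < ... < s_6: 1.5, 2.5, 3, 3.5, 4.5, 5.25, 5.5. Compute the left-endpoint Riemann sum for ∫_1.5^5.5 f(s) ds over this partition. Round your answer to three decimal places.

Subinterval widths: 1, 0.5, 0.5, 1, 0.75, 0.25.
Left endpoints: 1.5, 2.5, 3, 3.5, 4.5, 5.25.
f(1.5) ≈ 1.225, f(2.5) ≈ 1.581, f(3) ≈ 1.732, f(3.5) ≈ 1.871, f(4.5) ≈ 2.121, f(5.25) ≈ 2.291.
Sum = Σ Δs_i · f(s_i).
Sum ≈ 6.916.

6.916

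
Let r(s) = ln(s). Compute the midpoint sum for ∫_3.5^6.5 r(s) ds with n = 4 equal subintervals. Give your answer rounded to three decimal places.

Δs = (6.5 − 3.5)/4 = 0.75.
Midpoints: 3.875, 4.625, 5.375, 6.125.
r(3.875) ≈ 1.355, r(4.625) ≈ 1.531, r(5.375) ≈ 1.682, r(6.125) ≈ 1.812.
Sum = Δs · [r(3.875) + r(4.625) + r(5.375) + r(6.125)].
Sum ≈ 4.785.

4.785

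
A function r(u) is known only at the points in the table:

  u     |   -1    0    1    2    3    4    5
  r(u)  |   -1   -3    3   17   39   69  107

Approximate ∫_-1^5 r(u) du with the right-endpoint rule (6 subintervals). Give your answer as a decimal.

232

Δu = 1.
Sum = 1·[(-3) + 3 + 17 + 39 + 69 + 107] = 232.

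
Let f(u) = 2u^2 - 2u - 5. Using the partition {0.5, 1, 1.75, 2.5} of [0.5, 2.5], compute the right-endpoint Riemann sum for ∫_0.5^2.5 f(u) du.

Subinterval widths: 0.5, 0.75, 0.75.
Right endpoints: 1, 1.75, 2.5.
f(1) = -5, f(1.75) = -2.375, f(2.5) = 2.5.
Sum = Σ Δu_i · f(u_i).
Sum = -2.40625.

-2.40625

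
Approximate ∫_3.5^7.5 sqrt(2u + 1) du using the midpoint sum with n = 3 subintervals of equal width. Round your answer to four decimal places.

13.7985

Δu = (7.5 − 3.5)/3 = 4/3.
Midpoints: 25/6, 5.5, 41/6.
f(25/6) ≈ 3.0551, f(5.5) ≈ 3.4641, f(41/6) ≈ 3.8297.
Sum = Δu · [f(25/6) + f(5.5) + f(41/6)].
Sum ≈ 13.7985.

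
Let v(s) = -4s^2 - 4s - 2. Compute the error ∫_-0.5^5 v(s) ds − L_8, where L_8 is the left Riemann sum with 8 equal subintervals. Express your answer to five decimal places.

-39.86068

Exact integral: ∫_-0.5^5 v(s) ds ≈ -227.3333333.
L_8 = -187.47265625.
Error ≈ -227.3333333 − (-187.47265625) ≈ -39.86068.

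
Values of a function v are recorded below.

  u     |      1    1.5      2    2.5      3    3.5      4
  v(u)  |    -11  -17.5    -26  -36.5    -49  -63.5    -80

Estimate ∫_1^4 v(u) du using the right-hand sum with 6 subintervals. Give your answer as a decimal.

Δu = 0.5.
Sum = 0.5·[(-17.5) + (-26) + (-36.5) + (-49) + (-63.5) + (-80)] = -136.25.

-136.25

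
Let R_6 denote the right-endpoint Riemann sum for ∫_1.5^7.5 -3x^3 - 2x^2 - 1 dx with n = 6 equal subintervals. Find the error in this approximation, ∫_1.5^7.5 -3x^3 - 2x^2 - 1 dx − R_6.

Exact integral: ∫_1.5^7.5 f(x) dx = -2654.25.
R_6 = -3378.5.
Error = -2654.25 − (-3378.5) = 724.25.

724.25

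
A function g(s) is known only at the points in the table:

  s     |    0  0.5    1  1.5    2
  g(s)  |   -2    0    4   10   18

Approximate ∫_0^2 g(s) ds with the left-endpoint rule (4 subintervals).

Δs = 0.5.
Sum = 0.5·[(-2) + 0 + 4 + 10] = 6.

6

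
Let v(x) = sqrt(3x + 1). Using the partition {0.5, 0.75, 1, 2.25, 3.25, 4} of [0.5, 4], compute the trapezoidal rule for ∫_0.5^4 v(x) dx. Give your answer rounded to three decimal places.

Subinterval widths: 0.25, 0.25, 1.25, 1, 0.75.
v(0.5) ≈ 1.581, v(0.75) ≈ 1.803, v(1) ≈ 2.000, v(2.25) ≈ 2.784, v(3.25) ≈ 3.279, v(4) ≈ 3.606.
On each subinterval the trapezoid contributes (Δx_i/2)·[v(x_{i-1}) + v(x_i)].
Sum ≈ 9.501.

9.501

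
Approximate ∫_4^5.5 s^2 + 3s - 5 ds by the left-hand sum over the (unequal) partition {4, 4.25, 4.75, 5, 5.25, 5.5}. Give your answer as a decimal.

44.9375

Subinterval widths: 0.25, 0.5, 0.25, 0.25, 0.25.
Left endpoints: 4, 4.25, 4.75, 5, 5.25.
f(4) = 23, f(4.25) = 25.8125, f(4.75) = 31.8125, f(5) = 35, f(5.25) = 38.3125.
Sum = Σ Δs_i · f(s_i).
Sum = 44.9375.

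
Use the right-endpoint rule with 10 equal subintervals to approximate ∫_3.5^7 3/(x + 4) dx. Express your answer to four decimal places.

1.1270

Δx = (7 − 3.5)/10 = 0.35.
Right endpoints: 3.85, 4.2, 4.55, 4.9, 5.25, 5.6, 5.95, 6.3, 6.65, 7.
f(3.85) = 60/157, f(4.2) = 15/41, f(4.55) = 20/57, f(4.9) = 30/89, f(5.25) = 12/37, f(5.6) = 0.3125, f(5.95) = 60/199, f(6.3) = 30/103, f(6.65) = 20/71, f(7) = 3/11.
Sum = Δx · [f(3.85) + f(4.2) + f(4.55) + ...].
Sum ≈ 1.1270.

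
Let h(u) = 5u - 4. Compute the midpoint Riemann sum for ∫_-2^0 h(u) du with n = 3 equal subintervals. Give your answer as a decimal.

-18

Δu = (0 − (-2))/3 = 2/3.
Midpoints: -5/3, -1, -1/3.
h(-5/3) = -37/3, h(-1) = -9, h(-1/3) = -17/3.
Sum = Δu · [h(-5/3) + h(-1) + h(-1/3)].
Sum = -18.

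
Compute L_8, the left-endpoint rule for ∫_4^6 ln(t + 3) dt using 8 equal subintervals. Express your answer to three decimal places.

Δt = (6 − 4)/8 = 0.25.
Left endpoints: 4, 4.25, 4.5, 4.75, 5, 5.25, 5.5, 5.75.
f(4) ≈ 1.946, f(4.25) ≈ 1.981, f(4.5) ≈ 2.015, f(4.75) ≈ 2.048, f(5) ≈ 2.079, f(5.25) ≈ 2.110, f(5.5) ≈ 2.140, f(5.75) ≈ 2.169.
Sum = Δt · [f(4) + f(4.25) + f(4.5) + ...].
Sum ≈ 4.122.

4.122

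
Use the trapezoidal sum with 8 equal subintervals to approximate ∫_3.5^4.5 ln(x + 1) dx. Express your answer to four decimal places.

Δx = (4.5 − 3.5)/8 = 0.125.
f(3.5) ≈ 1.5041, f(3.625) ≈ 1.5315, f(3.75) ≈ 1.5581, f(3.875) ≈ 1.5841, f(4) ≈ 1.6094, f(4.125) ≈ 1.6341, f(4.25) ≈ 1.6582, f(4.375) ≈ 1.6818, f(4.5) ≈ 1.7047.
T_8 = (Δx/2)·[f(x_0) + 2f(x_1) + ... + 2f(x_{7}) + f(x_8)].
Sum ≈ 1.6077.

1.6077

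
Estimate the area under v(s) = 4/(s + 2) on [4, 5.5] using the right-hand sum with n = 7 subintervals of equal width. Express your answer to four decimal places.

0.8784

Δs = (5.5 − 4)/7 = 3/14.
Right endpoints: 59/14, 31/7, 65/14, 34/7, 71/14, 37/7, 5.5.
v(59/14) = 56/87, v(31/7) = 28/45, v(65/14) = 56/93, v(34/7) = 7/12, v(71/14) = 56/99, v(37/7) = 28/51, v(5.5) = 8/15.
Sum = Δs · [v(59/14) + v(31/7) + v(65/14) + ...].
Sum ≈ 0.8784.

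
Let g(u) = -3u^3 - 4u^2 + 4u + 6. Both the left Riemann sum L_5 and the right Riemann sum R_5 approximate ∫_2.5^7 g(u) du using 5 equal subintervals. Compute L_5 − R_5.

1021.6125

L_5 = -1613.0475.
R_5 = -2634.66.
L_5 − R_5 = 1021.6125.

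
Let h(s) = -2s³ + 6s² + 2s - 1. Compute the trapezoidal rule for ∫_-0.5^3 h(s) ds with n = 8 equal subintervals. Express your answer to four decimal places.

Δs = (3 − (-0.5))/8 = 0.4375.
h(-0.5) = -0.25, h(-0.0625) = -2255/2048, h(0.375) = 0.48828125, h(0.8125) = 7195/2048, h(1.25) = 6.96875, h(1.6875) = 20173/2048, h(2.125) = 11.15234375, h(2.5625) = 20215/2048, h(3) = 5.
T_8 = (Δs/2)·[h(s_0) + 2h(s_1) + ... + 2h(s_{7}) + h(s_8)].
Sum ≈ 18.8638.

18.8638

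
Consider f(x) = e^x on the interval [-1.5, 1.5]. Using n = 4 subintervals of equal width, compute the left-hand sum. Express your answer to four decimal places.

2.8594

Δx = (1.5 − (-1.5))/4 = 0.75.
Left endpoints: -1.5, -0.75, 0, 0.75.
f(-1.5) ≈ 0.2231, f(-0.75) ≈ 0.4724, f(0) ≈ 1.0000, f(0.75) ≈ 2.1170.
Sum = Δx · [f(-1.5) + f(-0.75) + f(0) + f(0.75)].
Sum ≈ 2.8594.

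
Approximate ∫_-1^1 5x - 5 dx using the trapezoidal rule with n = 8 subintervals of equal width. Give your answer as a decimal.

-10

Δx = (1 − (-1))/8 = 0.25.
f(-1) = -10, f(-0.75) = -8.75, f(-0.5) = -7.5, f(-0.25) = -6.25, f(0) = -5, f(0.25) = -3.75, f(0.5) = -2.5, f(0.75) = -1.25, f(1) = 0.
T_8 = (Δx/2)·[f(x_0) + 2f(x_1) + ... + 2f(x_{7}) + f(x_8)].
Sum = -10.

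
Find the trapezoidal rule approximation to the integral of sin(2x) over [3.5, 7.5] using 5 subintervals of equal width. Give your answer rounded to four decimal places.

0.5880

Δx = (7.5 − 3.5)/5 = 0.8.
f(3.5) ≈ 0.6570, f(4.3) ≈ 0.7344, f(5.1) ≈ -0.6999, f(5.9) ≈ -0.6935, f(6.7) ≈ 0.7404, f(7.5) ≈ 0.6503.
T_5 = (Δx/2)·[f(x_0) + 2f(x_1) + ... + 2f(x_{4}) + f(x_5)].
Sum ≈ 0.5880.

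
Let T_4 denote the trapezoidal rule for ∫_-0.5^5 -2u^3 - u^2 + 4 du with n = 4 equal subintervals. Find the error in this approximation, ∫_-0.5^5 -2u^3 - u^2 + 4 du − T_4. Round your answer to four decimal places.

Exact integral: ∫_-0.5^5 f(u) du ≈ -332.177083.
T_4 ≈ -357.306641.
Error ≈ -332.177083 − (-357.306641) ≈ 25.1296.

25.1296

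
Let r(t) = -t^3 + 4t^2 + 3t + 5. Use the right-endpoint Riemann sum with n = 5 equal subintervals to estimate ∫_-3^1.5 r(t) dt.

Δt = (1.5 − (-3))/5 = 0.9.
Right endpoints: -2.1, -1.2, -0.3, 0.6, 1.5.
r(-2.1) = 25.601, r(-1.2) = 8.888, r(-0.3) = 4.487, r(0.6) = 8.024, r(1.5) = 15.125.
Sum = Δt · [r(-2.1) + r(-1.2) + r(-0.3) + r(0.6) + r(1.5)].
Sum = 55.9125.

55.9125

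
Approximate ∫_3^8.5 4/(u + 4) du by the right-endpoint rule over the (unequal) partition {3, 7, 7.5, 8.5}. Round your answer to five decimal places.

1.94846

Subinterval widths: 4, 0.5, 1.
Right endpoints: 7, 7.5, 8.5.
f(7) = 4/11, f(7.5) = 8/23, f(8.5) = 0.32.
Sum = Σ Δu_i · f(u_i).
Sum ≈ 1.94846.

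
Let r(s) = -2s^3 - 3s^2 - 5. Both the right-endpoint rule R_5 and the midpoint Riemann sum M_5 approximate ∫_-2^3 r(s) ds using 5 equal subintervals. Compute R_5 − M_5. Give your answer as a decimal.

R_5 = -140.
M_5 = -90.
R_5 − M_5 = -50.

-50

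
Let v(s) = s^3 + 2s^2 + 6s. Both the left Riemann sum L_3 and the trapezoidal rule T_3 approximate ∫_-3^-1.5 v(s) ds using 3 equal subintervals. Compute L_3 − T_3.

-4.78125

L_3 = -28.5625.
T_3 = -23.78125.
L_3 − T_3 = -4.78125.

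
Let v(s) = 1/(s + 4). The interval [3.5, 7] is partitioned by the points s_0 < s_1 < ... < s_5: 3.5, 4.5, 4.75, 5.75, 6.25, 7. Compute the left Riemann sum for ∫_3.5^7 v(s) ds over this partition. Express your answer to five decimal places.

0.40148

Subinterval widths: 1, 0.25, 1, 0.5, 0.75.
Left endpoints: 3.5, 4.5, 4.75, 5.75, 6.25.
v(3.5) = 2/15, v(4.5) = 2/17, v(4.75) = 4/35, v(5.75) = 4/39, v(6.25) = 4/41.
Sum = Σ Δs_i · v(s_i).
Sum ≈ 0.40148.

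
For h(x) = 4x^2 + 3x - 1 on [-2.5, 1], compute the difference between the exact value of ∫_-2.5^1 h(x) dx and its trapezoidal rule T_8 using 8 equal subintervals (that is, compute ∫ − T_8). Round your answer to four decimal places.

-0.4466

Exact integral: ∫_-2.5^1 h(x) dx ≈ 10.791667.
T_8 = 11.23828125.
Error ≈ 10.791667 − 11.23828125 ≈ -0.4466.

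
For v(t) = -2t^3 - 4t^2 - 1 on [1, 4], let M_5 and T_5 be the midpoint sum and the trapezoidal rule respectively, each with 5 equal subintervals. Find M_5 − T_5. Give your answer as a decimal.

M_5 = -212.79.
T_5 = -217.92.
M_5 − T_5 = 5.13.

5.13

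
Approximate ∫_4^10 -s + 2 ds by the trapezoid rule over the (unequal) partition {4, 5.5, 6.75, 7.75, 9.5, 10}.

-30

Subinterval widths: 1.5, 1.25, 1, 1.75, 0.5.
f(4) = -2, f(5.5) = -3.5, f(6.75) = -4.75, f(7.75) = -5.75, f(9.5) = -7.5, f(10) = -8.
On each subinterval the trapezoid contributes (Δs_i/2)·[f(s_{i-1}) + f(s_i)].
Sum = -30.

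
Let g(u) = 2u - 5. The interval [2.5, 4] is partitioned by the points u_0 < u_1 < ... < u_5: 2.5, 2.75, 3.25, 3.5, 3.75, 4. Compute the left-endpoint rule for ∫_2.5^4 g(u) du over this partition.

Subinterval widths: 0.25, 0.5, 0.25, 0.25, 0.25.
Left endpoints: 2.5, 2.75, 3.25, 3.5, 3.75.
g(2.5) = 0, g(2.75) = 0.5, g(3.25) = 1.5, g(3.5) = 2, g(3.75) = 2.5.
Sum = Σ Δu_i · g(u_i).
Sum = 1.75.

1.75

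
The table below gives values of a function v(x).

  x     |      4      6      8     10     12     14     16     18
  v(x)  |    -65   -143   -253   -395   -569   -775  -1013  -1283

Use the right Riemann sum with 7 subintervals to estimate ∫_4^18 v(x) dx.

Δx = 2.
Sum = 2·[(-143) + (-253) + (-395) + (-569) + (-775) + (-1013) + (-1283)] = -8862.

-8862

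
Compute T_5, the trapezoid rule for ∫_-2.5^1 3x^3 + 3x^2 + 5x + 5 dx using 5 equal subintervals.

-8.61875

Δx = (1 − (-2.5))/5 = 0.7.
f(-2.5) = -35.625, f(-1.8) = -11.776, f(-1.1) = -0.863, f(-0.4) = 3.288, f(0.3) = 6.851, f(1) = 16.
T_5 = (Δx/2)·[f(x_0) + 2f(x_1) + ... + 2f(x_{4}) + f(x_5)].
Sum = -8.61875.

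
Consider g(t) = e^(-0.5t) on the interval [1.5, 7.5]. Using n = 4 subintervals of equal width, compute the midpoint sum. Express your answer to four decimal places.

Δt = (7.5 − 1.5)/4 = 1.5.
Midpoints: 2.25, 3.75, 5.25, 6.75.
g(2.25) ≈ 0.3247, g(3.75) ≈ 0.1534, g(5.25) ≈ 0.0724, g(6.75) ≈ 0.0342.
Sum = Δt · [g(2.25) + g(3.75) + g(5.25) + g(6.75)].
Sum ≈ 0.8770.

0.8770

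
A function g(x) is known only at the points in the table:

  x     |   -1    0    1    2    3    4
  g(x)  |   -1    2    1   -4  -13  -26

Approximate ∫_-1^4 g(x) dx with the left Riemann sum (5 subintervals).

-15

Δx = 1.
Sum = 1·[(-1) + 2 + 1 + (-4) + (-13)] = -15.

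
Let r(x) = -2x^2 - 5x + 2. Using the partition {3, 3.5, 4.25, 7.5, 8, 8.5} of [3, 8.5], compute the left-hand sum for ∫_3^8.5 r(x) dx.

Subinterval widths: 0.5, 0.75, 3.25, 0.5, 0.5.
Left endpoints: 3, 3.5, 4.25, 7.5, 8.
r(3) = -31, r(3.5) = -40, r(4.25) = -55.375, r(7.5) = -148, r(8) = -166.
Sum = Σ Δx_i · r(x_i).
Sum = -382.46875.

-382.46875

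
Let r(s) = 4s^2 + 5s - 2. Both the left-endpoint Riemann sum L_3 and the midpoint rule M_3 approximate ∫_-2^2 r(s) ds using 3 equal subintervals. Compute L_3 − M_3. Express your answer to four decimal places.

-6.2222

L_3 ≈ 4.740741.
M_3 ≈ 10.962963.
L_3 − M_3 ≈ -6.2222.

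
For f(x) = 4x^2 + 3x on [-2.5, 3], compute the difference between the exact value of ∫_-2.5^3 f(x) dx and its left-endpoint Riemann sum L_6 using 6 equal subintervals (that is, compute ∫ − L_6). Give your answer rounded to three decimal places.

9.523

Exact integral: ∫_-2.5^3 f(x) dx ≈ 60.95833.
L_6 ≈ 51.43519.
Error ≈ 60.95833 − 51.43519 ≈ 9.523.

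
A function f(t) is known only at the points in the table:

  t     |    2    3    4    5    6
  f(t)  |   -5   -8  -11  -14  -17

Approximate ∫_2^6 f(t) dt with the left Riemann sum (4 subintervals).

-38

Δt = 1.
Sum = 1·[(-5) + (-8) + (-11) + (-14)] = -38.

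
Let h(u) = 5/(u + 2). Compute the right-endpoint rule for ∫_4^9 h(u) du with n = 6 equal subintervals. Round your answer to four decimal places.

Δu = (9 − 4)/6 = 5/6.
Right endpoints: 29/6, 17/3, 6.5, 22/3, 49/6, 9.
h(29/6) = 30/41, h(17/3) = 15/23, h(6.5) = 10/17, h(22/3) = 15/28, h(49/6) = 30/61, h(9) = 5/11.
Sum = Δu · [h(29/6) + h(17/3) + h(6.5) + ...].
Sum ≈ 2.8785.

2.8785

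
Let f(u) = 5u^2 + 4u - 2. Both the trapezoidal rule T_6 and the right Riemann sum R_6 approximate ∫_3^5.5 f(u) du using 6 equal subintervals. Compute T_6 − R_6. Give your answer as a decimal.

-24.21875

T_6 ≈ 270.15336.
R_6 ≈ 294.37211.
T_6 − R_6 = -24.21875.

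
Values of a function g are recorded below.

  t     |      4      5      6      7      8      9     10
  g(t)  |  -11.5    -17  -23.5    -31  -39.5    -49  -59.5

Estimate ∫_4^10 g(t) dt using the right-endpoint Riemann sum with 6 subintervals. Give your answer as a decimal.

-219.5

Δt = 1.
Sum = 1·[(-17) + (-23.5) + (-31) + (-39.5) + (-49) + (-59.5)] = -219.5.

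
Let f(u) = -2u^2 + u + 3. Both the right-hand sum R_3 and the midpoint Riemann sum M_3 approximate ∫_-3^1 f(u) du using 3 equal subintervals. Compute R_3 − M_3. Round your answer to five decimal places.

9.77778

R_3 ≈ 0.2962963.
M_3 ≈ -9.4814815.
R_3 − M_3 ≈ 9.77778.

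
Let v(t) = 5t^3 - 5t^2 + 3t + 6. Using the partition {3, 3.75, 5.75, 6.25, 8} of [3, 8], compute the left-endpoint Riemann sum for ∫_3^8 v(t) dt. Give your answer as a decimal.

2741.95703125

Subinterval widths: 0.75, 2, 0.5, 1.75.
Left endpoints: 3, 3.75, 5.75, 6.25.
v(3) = 105, v(3.75) = 210.609375, v(5.75) = 808.484375, v(6.25) = 1050.140625.
Sum = Σ Δt_i · v(t_i).
Sum = 2741.95703125.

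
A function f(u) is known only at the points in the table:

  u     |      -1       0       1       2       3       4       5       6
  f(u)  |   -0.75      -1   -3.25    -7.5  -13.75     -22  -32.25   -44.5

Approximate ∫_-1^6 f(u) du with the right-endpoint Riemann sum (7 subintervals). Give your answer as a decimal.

-124.25

Δu = 1.
Sum = 1·[(-1) + (-3.25) + (-7.5) + (-13.75) + (-22) + (-32.25) + (-44.5)] = -124.25.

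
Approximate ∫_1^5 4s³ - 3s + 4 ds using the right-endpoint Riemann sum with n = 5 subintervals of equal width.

812.96

Δs = (5 − 1)/5 = 0.8.
Right endpoints: 1.8, 2.6, 3.4, 4.2, 5.
f(1.8) = 21.928, f(2.6) = 66.504, f(3.4) = 151.016, f(4.2) = 287.752, f(5) = 489.
Sum = Δs · [f(1.8) + f(2.6) + f(3.4) + f(4.2) + f(5)].
Sum = 812.96.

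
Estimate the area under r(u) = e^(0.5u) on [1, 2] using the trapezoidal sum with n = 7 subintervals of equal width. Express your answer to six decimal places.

Δu = (2 − 1)/7 = 1/7.
r(1) ≈ 1.648721, r(8/7) ≈ 1.770795, r(9/7) ≈ 1.901907, r(10/7) ≈ 2.042727, r(11/7) ≈ 2.193974, r(12/7) ≈ 2.356418, r(13/7) ≈ 2.530891, r(2) ≈ 2.718282.
T_7 = (Δu/2)·[r(u_0) + 2r(u_1) + ... + 2r(u_{6}) + r(u_7)].
Sum ≈ 2.140031.

2.140031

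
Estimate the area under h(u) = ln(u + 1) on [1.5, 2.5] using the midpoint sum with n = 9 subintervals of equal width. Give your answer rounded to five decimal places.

Δu = (2.5 − 1.5)/9 = 1/9.
Midpoints: 14/9, 5/3, 16/9, 17/9, 2, 19/9, 20/9, 7/3, 22/9.
h(14/9) ≈ 0.93827, h(5/3) ≈ 0.98083, h(16/9) ≈ 1.02165, h(17/9) ≈ 1.06087, h(2) ≈ 1.09861, h(19/9) ≈ 1.13498, h(20/9) ≈ 1.17007, h(7/3) ≈ 1.20397, h(22/9) ≈ 1.23676.
Sum = Δu · [h(14/9) + h(5/3) + h(16/9) + ...].
Sum ≈ 1.09400.

1.09400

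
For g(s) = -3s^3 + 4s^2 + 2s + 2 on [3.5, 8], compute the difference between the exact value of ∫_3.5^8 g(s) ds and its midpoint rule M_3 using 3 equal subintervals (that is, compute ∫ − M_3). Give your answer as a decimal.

Exact integral: ∫_3.5^8 g(s) ds = -2273.203125.
M_3 = -2232.9140625.
Error = -2273.203125 − (-2232.9140625) = -40.2890625.

-40.2890625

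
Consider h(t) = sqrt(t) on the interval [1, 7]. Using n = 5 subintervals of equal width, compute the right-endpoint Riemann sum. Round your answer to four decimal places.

12.6312

Δt = (7 − 1)/5 = 1.2.
Right endpoints: 2.2, 3.4, 4.6, 5.8, 7.
h(2.2) ≈ 1.4832, h(3.4) ≈ 1.8439, h(4.6) ≈ 2.1448, h(5.8) ≈ 2.4083, h(7) ≈ 2.6458.
Sum = Δt · [h(2.2) + h(3.4) + h(4.6) + h(5.8) + h(7)].
Sum ≈ 12.6312.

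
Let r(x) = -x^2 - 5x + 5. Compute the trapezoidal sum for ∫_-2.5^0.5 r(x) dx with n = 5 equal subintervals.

24.57

Δx = (0.5 − (-2.5))/5 = 0.6.
r(-2.5) = 11.25, r(-1.9) = 10.89, r(-1.3) = 9.81, r(-0.7) = 8.01, r(-0.1) = 5.49, r(0.5) = 2.25.
T_5 = (Δx/2)·[r(x_0) + 2r(x_1) + ... + 2r(x_{4}) + r(x_5)].
Sum = 24.57.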